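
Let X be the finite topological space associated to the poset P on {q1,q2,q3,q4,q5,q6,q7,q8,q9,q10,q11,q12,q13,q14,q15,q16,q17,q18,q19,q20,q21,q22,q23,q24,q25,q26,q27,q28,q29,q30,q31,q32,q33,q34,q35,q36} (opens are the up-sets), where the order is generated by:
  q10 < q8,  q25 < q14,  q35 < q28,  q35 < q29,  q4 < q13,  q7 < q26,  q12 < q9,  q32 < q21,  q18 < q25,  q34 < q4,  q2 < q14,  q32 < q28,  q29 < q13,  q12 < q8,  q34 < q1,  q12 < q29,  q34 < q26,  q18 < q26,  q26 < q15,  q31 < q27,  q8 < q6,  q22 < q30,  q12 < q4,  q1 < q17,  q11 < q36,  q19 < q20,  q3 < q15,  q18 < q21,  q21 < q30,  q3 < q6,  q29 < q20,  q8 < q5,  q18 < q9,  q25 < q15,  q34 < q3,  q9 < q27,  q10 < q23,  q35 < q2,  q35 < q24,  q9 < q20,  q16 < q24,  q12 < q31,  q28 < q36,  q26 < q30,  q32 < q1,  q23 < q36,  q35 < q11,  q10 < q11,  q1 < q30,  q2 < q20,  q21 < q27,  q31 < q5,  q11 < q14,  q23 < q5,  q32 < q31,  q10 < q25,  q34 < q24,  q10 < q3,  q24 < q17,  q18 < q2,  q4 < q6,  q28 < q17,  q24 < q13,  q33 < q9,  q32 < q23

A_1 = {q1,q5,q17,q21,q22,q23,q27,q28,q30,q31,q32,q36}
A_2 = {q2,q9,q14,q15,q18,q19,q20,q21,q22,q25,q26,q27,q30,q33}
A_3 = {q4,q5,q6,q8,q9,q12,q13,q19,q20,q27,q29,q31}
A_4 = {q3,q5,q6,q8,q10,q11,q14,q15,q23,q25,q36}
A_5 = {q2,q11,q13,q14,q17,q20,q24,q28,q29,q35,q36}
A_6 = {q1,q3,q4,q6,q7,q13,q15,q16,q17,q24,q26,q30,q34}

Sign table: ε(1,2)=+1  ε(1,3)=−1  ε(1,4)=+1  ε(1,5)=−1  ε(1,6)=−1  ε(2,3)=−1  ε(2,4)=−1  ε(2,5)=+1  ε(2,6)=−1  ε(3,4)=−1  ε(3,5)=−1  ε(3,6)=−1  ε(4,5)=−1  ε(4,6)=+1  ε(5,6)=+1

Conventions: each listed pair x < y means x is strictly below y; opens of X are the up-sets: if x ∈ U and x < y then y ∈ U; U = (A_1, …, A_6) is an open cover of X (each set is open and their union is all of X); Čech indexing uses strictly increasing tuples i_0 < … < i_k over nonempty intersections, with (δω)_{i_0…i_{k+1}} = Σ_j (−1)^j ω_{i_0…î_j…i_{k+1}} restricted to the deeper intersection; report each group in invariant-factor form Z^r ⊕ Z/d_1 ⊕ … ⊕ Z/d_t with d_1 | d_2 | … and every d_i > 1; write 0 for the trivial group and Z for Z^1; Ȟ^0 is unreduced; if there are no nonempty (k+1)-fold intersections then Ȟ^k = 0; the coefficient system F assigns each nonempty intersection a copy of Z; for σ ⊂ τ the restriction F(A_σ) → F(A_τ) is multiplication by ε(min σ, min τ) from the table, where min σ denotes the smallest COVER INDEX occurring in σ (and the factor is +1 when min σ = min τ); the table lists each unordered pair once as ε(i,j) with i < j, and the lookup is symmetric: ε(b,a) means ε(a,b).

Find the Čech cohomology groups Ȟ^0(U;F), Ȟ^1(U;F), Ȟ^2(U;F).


nerve simplices:
  A12={q21,q22,q27,q30} A13={q5,q27,q31} A14={q5,q23,q36} A15={q17,q28,q36} A16={q1,q17,q30} A23={q9,q19,q20,q27} A24={q14,q15,q25} A25={q2,q14,q20} A26={q15,q26,q30} A34={q5,q6,q8} A35={q13,q20,q29} A36={q4,q6,q13} A45={q11,q14,q36} A46={q3,q6,q15} A56={q13,q17,q24}
  A123={q27} A126={q30} A134={q5} A145={q36} A156={q17} A235={q20} A245={q14} A246={q15} A346={q6} A356={q13}
C dims 6,15,10; δ0: rk 6, SNF 1^5·2; δ1: rk 9, SNF 1^9
degree 0: 6−6−0 = 0 → Ȟ^0 ≅ 0
degree 1: 15−9−6 = 0 plus torsion [2] → Ȟ^1 ≅ Z/2
degree 2: 10−0−9 = 1 → Ȟ^2 ≅ Z

Ȟ^0(U;F) ≅ 0, Ȟ^1(U;F) ≅ Z/2 and Ȟ^2(U;F) ≅ Z


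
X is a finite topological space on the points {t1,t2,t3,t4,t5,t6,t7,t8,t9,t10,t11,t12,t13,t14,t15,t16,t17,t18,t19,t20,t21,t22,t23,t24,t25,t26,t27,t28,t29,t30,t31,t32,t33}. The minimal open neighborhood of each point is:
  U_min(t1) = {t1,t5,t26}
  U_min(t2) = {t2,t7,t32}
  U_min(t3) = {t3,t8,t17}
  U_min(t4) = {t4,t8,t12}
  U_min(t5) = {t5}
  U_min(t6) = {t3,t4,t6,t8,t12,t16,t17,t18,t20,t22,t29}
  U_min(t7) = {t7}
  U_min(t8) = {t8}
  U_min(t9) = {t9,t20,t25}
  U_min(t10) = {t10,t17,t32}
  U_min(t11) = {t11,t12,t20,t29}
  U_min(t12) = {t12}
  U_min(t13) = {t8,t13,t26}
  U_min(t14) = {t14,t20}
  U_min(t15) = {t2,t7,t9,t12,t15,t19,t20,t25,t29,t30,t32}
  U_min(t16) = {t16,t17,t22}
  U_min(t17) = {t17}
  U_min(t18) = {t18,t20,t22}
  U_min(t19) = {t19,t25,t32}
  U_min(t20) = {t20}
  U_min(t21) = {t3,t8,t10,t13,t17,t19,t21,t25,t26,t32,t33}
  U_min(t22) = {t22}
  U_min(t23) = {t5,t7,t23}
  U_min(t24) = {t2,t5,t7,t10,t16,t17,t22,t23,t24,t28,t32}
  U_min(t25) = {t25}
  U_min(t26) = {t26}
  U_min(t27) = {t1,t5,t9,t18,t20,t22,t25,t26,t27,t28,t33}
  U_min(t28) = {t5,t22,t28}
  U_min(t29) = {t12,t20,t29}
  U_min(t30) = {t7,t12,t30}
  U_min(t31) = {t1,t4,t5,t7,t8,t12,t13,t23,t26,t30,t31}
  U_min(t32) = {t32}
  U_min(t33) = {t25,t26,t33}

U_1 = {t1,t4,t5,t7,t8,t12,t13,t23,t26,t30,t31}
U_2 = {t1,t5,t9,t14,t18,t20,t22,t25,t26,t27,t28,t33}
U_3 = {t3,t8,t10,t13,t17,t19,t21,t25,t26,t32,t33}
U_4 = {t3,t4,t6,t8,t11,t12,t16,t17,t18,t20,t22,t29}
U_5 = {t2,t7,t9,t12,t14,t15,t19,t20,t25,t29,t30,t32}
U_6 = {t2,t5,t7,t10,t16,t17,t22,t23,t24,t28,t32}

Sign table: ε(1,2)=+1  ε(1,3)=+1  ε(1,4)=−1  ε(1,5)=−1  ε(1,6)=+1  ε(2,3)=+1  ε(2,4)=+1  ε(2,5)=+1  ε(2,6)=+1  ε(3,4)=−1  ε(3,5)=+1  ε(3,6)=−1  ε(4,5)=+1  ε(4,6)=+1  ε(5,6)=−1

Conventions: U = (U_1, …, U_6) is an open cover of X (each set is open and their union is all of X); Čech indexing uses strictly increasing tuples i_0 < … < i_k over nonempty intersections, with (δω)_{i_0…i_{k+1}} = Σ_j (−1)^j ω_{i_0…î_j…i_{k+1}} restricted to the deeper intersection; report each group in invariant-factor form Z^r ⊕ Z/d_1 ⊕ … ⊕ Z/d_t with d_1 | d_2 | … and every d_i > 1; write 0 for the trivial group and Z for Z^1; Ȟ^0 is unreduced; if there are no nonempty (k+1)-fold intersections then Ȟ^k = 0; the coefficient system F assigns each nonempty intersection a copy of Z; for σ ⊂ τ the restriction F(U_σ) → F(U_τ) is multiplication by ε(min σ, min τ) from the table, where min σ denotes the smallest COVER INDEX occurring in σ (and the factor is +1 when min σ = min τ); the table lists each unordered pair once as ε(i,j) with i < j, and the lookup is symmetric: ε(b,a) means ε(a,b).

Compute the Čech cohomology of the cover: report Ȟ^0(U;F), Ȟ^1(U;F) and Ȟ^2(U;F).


Ȟ^0 = 0,  Ȟ^1 = Z/2,  Ȟ^2 = Z

nerve simplices:
  U12={t1,t5,t26} U13={t8,t13,t26} U14={t4,t8,t12} U15={t7,t12,t30} U16={t5,t7,t23} U23={t25,t26,t33} U24={t18,t20,t22} U25={t9,t14,t20,t25} U26={t5,t22,t28} U34={t3,t8,t17} U35={t19,t25,t32} U36={t10,t17,t32} U45={t12,t20,t29} U46={t16,t17,t22} U56={t2,t7,t32}
  U123={t26} U126={t5} U134={t8} U145={t12} U156={t7} U235={t25} U245={t20} U246={t22} U346={t17} U356={t32}
C dims 6,15,10; δ0: rk 6, SNF 1^5·2; δ1: rk 9, SNF 1^9
degree 0: 6−6−0 = 0 → Ȟ^0 ≅ 0
degree 1: 15−9−6 = 0 plus torsion [2] → Ȟ^1 ≅ Z/2
degree 2: 10−0−9 = 1 → Ȟ^2 ≅ Z


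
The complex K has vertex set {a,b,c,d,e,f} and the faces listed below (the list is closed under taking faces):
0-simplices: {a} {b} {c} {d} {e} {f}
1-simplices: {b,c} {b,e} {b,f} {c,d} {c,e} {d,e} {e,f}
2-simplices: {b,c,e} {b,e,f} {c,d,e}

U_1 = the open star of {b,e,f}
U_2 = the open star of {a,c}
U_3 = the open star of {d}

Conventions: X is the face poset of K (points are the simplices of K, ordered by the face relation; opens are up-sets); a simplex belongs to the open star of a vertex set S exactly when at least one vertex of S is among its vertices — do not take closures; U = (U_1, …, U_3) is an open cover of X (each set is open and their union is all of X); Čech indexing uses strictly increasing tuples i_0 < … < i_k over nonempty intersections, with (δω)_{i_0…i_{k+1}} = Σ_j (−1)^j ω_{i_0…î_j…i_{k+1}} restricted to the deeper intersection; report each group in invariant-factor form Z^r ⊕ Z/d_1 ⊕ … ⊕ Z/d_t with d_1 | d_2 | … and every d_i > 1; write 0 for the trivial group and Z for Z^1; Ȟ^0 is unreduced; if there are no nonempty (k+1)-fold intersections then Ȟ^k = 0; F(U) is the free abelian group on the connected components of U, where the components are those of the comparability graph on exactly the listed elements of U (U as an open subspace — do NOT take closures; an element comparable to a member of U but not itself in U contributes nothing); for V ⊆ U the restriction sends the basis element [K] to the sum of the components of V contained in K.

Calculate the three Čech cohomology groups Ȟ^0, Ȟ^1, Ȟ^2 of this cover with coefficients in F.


nonempty intersections:
  U1={{b},{e},{f},{b,c},{b,e},{b,f},{c,e},{d,e},{e,f},{b,c,e},{b,e,f},{c,d,e}} U2={{a},{c},{b,c},{c,d},{c,e},{b,c,e},{c,d,e}} U3={{d},{c,d},{d,e},{c,d,e}}
  U12={{b,c},{c,e},{b,c,e},{c,d,e}} U13={{d,e},{c,d,e}} U23={{c,d},{c,d,e}}
  U123={{c,d,e}}
components per intersection:
  U1: {{b},{e},{f},{b,c},{b,e},{b,f},{c,e},{d,e},{e,f},{b,c,e},{b,e,f},{c,d,e}}
  U2: {{a}} {{c},{b,c},{c,d},{c,e},{b,c,e},{c,d,e}}
  U3: {{d},{c,d},{d,e},{c,d,e}}
  U12: {{b,c},{c,e},{b,c,e},{c,d,e}}
  U13: {{d,e},{c,d,e}}
  U23: {{c,d},{c,d,e}}
  U123: {{c,d,e}}
C dims 4,3,1; δ0: rk 2, SNF 1^2; δ1: rk 1, SNF 1^1
Ȟ^0: (4−2)−0=2 ⇒ Z^2
Ȟ^1: (3−1)−2=0 ⇒ 0
Ȟ^2: (1−0)−1=0 ⇒ 0

Ȟ^0(U;F) ≅ Z^2; Ȟ^1(U;F) ≅ 0; Ȟ^2(U;F) ≅ 0


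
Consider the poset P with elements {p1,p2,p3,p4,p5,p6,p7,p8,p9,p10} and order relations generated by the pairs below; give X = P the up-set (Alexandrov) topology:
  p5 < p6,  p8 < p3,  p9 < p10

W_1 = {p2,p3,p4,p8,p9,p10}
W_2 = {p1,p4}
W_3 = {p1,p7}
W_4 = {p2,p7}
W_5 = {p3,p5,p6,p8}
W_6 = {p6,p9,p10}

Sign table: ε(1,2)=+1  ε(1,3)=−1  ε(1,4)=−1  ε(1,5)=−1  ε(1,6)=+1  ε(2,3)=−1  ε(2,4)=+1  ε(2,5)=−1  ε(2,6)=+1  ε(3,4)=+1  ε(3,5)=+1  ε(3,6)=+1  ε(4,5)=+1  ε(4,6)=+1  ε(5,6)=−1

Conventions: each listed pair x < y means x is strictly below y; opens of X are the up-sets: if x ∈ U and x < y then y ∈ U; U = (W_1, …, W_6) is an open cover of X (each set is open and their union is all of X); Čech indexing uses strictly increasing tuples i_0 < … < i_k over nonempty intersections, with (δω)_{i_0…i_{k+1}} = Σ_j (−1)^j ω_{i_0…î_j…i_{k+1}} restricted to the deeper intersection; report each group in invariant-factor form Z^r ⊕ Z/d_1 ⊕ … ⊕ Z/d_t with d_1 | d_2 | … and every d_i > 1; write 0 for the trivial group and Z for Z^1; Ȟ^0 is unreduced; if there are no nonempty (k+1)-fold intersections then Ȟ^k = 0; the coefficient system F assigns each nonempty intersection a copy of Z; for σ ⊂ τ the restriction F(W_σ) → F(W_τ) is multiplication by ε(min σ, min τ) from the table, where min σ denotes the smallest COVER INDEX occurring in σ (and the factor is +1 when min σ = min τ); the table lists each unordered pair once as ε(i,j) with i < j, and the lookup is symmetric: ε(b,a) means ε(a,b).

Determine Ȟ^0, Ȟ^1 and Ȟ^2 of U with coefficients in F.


Ȟ^0(U;F) ≅ Z,  Ȟ^1(U;F) ≅ Z^2,  Ȟ^2(U;F) ≅ 0

nonempty overlaps:
  W12={p4} W14={p2} W15={p3,p8} W16={p9,p10} W23={p1} W34={p7} W56={p6}
C dims 6,7; δ0: rk 5, SNF 1^5
degree 0: 6−5−0 = 1 → Ȟ^0 ≅ Z
degree 1: 7−0−5 = 2 → Ȟ^1 ≅ Z^2
degree 2: 0−0−0 = 0 → Ȟ^2 ≅ 0


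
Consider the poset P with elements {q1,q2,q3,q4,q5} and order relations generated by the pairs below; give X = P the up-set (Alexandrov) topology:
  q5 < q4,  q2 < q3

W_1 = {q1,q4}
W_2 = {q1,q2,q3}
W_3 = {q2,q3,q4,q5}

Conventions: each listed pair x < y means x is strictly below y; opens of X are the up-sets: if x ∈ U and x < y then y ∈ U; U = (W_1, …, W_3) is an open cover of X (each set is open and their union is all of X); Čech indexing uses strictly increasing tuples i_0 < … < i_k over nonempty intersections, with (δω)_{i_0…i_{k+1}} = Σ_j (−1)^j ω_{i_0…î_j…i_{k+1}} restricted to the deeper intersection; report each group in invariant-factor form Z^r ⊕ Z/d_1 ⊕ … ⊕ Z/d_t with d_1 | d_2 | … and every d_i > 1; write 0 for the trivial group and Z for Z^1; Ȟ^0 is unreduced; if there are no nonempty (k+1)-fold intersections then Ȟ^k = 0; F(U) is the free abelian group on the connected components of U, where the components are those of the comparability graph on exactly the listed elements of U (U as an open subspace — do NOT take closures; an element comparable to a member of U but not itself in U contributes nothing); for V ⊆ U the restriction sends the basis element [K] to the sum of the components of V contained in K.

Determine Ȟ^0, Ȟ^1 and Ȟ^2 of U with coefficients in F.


nonempty intersections:
  W12={q1} W13={q4} W23={q2,q3}
components per intersection:
  W1: {q1} {q4}
  W2: {q1} {q2,q3}
  W3: {q2,q3} {q4,q5}
  W12: {q1}
  W13: {q4}
  W23: {q2,q3}
C dims 6,3; δ0: rk 3, SNF 1^3
Ȟ^0: (6−3)−0=3 ⇒ Z^3
Ȟ^1: (3−0)−3=0 ⇒ 0
Ȟ^2: (0−0)−0=0 ⇒ 0

Ȟ^0 ≅ Z^3; Ȟ^1 ≅ 0; Ȟ^2 ≅ 0


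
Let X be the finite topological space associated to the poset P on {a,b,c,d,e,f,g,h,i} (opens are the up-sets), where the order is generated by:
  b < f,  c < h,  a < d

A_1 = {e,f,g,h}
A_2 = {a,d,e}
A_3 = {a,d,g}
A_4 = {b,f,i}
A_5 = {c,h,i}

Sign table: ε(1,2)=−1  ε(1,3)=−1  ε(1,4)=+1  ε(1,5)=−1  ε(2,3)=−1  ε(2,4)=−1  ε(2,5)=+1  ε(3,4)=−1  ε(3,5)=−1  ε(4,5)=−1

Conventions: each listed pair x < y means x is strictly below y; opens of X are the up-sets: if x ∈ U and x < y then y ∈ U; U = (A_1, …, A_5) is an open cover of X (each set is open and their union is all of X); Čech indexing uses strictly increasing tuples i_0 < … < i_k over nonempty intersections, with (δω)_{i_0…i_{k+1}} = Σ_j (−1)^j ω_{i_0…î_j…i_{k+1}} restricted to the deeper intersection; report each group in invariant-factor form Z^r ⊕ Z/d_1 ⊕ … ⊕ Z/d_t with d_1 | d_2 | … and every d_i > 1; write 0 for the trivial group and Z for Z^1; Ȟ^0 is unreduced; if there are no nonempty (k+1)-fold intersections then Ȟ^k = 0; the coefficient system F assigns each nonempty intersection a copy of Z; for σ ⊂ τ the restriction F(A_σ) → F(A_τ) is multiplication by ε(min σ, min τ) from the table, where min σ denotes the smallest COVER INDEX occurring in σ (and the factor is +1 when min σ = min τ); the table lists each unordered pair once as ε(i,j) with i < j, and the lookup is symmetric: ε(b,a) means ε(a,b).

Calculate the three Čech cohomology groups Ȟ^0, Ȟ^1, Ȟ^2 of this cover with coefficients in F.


nerve of the cover:
  A12={e} A13={g} A14={f} A15={h} A23={a,d} A45={i}
C dims 5,6; δ0: rk 5, SNF 1^4·2
Ȟ^0 = (5 − 5) − 0 = 0, so Ȟ^0 ≅ 0
Ȟ^1 = (6 − 0) − 5 = 1 plus torsion [2], so Ȟ^1 ≅ Z ⊕ Z/2
Ȟ^2 = (0 − 0) − 0 = 0, so Ȟ^2 ≅ 0

Ȟ^0 = 0; Ȟ^1 = Z ⊕ Z/2; Ȟ^2 = 0


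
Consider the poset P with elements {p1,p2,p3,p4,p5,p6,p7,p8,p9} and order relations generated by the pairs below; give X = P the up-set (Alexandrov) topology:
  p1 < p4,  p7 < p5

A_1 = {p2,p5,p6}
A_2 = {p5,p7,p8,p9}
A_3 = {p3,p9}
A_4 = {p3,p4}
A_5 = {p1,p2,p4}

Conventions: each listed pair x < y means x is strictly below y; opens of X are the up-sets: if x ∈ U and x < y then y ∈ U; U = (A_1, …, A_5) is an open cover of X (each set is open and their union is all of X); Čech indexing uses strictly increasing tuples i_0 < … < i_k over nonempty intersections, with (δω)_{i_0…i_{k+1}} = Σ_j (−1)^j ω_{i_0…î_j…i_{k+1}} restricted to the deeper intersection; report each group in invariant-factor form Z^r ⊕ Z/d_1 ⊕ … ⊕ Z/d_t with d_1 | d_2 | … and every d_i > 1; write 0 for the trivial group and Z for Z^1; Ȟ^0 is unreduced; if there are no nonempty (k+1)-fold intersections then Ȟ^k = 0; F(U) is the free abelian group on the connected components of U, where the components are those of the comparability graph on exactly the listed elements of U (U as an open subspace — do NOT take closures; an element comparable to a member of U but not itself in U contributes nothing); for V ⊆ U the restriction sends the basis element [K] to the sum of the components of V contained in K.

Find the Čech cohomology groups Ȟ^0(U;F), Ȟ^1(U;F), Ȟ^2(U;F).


Ȟ^0 ≅ Z^7; Ȟ^1 ≅ 0; Ȟ^2 ≅ 0

cover nerve:
  A12={p5} A15={p2} A23={p9} A34={p3} A45={p4}
components per intersection:
  A1: {p2} {p5} {p6}
  A2: {p5,p7} {p8} {p9}
  A3: {p3} {p9}
  A4: {p3} {p4}
  A5: {p1,p4} {p2}
  A12: {p5}
  A15: {p2}
  A23: {p9}
  A34: {p3}
  A45: {p4}
C dims 12,5; δ0: rk 5, SNF 1^5
Ȟ^0: (12−5)−0=7 ⇒ Z^7
Ȟ^1: (5−0)−5=0 ⇒ 0
Ȟ^2: (0−0)−0=0 ⇒ 0


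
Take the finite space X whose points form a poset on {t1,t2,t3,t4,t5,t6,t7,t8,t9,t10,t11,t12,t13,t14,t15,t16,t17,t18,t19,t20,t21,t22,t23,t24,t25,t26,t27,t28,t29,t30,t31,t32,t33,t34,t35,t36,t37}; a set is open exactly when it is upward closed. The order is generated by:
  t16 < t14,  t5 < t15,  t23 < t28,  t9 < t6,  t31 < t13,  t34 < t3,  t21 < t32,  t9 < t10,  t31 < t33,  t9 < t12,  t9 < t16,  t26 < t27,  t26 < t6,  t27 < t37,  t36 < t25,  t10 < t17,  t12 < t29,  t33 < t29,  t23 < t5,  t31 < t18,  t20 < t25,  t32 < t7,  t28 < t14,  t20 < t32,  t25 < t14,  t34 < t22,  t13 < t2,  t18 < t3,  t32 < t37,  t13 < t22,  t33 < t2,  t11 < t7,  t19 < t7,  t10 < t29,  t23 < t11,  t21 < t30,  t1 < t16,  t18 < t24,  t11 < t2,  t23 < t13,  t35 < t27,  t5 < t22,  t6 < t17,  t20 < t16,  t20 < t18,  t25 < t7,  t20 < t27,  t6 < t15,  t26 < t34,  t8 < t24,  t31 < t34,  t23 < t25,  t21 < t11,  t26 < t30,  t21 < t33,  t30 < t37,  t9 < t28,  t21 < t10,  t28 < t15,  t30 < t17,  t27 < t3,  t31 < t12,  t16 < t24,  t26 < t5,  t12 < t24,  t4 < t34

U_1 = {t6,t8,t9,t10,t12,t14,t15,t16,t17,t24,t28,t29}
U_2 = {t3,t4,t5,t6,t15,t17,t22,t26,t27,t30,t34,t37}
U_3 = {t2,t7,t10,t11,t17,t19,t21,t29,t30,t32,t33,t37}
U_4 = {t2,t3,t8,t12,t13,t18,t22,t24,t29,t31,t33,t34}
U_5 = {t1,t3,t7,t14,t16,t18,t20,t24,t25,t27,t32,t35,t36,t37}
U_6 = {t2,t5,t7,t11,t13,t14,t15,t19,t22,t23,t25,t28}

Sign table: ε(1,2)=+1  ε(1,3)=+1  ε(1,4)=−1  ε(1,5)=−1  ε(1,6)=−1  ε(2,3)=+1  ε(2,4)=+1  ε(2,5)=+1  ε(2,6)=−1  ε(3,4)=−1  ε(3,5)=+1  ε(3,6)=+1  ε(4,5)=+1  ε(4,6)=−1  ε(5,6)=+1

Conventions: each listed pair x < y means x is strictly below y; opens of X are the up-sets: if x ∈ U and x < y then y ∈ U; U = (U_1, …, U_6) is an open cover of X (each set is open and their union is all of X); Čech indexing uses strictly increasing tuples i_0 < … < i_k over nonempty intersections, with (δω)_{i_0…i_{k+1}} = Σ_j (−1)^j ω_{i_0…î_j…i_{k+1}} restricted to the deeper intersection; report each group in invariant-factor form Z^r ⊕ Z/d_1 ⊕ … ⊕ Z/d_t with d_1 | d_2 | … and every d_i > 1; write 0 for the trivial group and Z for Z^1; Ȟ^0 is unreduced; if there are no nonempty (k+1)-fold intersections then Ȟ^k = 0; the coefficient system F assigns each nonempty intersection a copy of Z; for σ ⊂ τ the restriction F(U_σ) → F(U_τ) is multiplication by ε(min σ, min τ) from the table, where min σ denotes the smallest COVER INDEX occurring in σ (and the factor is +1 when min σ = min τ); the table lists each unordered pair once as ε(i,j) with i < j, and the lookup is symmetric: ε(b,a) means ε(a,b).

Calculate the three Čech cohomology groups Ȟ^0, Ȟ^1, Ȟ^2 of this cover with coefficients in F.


Ȟ^0 = 0, Ȟ^1 = Z/2, Ȟ^2 = Z

nerve simplices:
  U12={t6,t15,t17} U13={t10,t17,t29} U14={t8,t12,t24,t29} U15={t14,t16,t24} U16={t14,t15,t28} U23={t17,t30,t37} U24={t3,t22,t34} U25={t3,t27,t37} U26={t5,t15,t22} U34={t2,t29,t33} U35={t7,t32,t37} U36={t2,t7,t11,t19} U45={t3,t18,t24} U46={t2,t13,t22} U56={t7,t14,t25}
  U123={t17} U126={t15} U134={t29} U145={t24} U156={t14} U235={t37} U245={t3} U246={t22} U346={t2} U356={t7}
C dims 6,15,10; δ0: rk 6, SNF 1^5·2; δ1: rk 9, SNF 1^9
degree 0: 6−6−0 = 0 → Ȟ^0 ≅ 0
degree 1: 15−9−6 = 0 plus torsion [2] → Ȟ^1 ≅ Z/2
degree 2: 10−0−9 = 1 → Ȟ^2 ≅ Z


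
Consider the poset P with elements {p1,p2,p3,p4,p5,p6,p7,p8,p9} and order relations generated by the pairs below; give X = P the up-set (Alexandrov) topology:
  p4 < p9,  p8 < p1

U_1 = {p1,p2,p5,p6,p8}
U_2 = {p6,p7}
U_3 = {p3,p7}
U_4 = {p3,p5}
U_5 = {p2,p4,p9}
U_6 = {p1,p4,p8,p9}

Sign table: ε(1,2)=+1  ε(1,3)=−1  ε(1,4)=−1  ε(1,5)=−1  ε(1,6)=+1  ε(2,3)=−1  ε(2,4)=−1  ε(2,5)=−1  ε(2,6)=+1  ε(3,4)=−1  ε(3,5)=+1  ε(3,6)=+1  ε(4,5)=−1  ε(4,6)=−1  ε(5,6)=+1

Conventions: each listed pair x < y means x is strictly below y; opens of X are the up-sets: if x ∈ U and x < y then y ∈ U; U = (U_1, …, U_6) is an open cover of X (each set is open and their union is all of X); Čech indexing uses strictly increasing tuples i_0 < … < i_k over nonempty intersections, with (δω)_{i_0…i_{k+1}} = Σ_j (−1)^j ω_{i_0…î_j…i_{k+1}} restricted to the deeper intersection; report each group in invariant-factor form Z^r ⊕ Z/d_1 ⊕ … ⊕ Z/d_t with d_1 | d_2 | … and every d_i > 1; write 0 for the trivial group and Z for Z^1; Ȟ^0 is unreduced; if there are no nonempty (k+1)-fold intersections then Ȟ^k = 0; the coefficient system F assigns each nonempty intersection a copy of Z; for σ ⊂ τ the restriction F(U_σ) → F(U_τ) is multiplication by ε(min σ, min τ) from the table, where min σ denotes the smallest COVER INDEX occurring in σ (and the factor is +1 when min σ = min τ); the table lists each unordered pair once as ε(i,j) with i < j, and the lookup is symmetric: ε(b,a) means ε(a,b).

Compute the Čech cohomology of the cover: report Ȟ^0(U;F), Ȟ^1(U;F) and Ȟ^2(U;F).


Ȟ^0 ≅ 0,  Ȟ^1 ≅ Z ⊕ Z/2,  Ȟ^2 ≅ 0

nonempty overlaps:
  U12={p6} U14={p5} U15={p2} U16={p1,p8} U23={p7} U34={p3} U56={p4,p9}
C dims 6,7; δ0: rk 6, SNF 1^5·2
degree 0: 6−6−0 = 0 → Ȟ^0 ≅ 0
degree 1: 7−0−6 = 1 plus torsion [2] → Ȟ^1 ≅ Z ⊕ Z/2
degree 2: 0−0−0 = 0 → Ȟ^2 ≅ 0


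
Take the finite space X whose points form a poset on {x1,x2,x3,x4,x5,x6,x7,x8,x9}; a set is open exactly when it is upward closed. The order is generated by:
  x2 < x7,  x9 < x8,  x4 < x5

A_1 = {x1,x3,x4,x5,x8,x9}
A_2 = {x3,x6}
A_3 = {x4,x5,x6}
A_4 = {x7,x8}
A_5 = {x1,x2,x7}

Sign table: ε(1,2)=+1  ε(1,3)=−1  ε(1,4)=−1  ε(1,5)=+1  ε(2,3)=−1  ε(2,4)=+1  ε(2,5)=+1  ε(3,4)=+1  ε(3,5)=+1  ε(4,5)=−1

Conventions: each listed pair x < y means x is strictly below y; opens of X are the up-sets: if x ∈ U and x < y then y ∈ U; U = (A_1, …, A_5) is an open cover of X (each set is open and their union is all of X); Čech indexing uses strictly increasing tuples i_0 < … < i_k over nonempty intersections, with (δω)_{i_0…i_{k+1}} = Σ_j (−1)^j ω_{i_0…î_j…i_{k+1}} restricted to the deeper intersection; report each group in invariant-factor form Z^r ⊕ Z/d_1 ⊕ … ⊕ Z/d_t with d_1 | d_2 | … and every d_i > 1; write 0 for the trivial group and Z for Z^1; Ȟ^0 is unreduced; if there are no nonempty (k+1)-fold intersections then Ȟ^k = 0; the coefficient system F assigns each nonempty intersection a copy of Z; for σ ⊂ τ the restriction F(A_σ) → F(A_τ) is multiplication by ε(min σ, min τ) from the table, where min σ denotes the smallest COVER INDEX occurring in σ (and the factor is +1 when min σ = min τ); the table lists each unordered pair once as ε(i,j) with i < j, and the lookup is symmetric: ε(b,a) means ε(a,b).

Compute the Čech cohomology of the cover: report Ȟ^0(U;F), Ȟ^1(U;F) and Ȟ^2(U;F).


cover nerve:
  A12={x3} A13={x4,x5} A14={x8} A15={x1} A23={x6} A45={x7}
C dims 5,6; δ0: rk 4, SNF 1^4
Ȟ^0: (5−4)−0=1 ⇒ Z
Ȟ^1: (6−0)−4=2 ⇒ Z^2
Ȟ^2: (0−0)−0=0 ⇒ 0

Ȟ^0(U;F) ≅ Z,  Ȟ^1(U;F) ≅ Z^2,  Ȟ^2(U;F) ≅ 0


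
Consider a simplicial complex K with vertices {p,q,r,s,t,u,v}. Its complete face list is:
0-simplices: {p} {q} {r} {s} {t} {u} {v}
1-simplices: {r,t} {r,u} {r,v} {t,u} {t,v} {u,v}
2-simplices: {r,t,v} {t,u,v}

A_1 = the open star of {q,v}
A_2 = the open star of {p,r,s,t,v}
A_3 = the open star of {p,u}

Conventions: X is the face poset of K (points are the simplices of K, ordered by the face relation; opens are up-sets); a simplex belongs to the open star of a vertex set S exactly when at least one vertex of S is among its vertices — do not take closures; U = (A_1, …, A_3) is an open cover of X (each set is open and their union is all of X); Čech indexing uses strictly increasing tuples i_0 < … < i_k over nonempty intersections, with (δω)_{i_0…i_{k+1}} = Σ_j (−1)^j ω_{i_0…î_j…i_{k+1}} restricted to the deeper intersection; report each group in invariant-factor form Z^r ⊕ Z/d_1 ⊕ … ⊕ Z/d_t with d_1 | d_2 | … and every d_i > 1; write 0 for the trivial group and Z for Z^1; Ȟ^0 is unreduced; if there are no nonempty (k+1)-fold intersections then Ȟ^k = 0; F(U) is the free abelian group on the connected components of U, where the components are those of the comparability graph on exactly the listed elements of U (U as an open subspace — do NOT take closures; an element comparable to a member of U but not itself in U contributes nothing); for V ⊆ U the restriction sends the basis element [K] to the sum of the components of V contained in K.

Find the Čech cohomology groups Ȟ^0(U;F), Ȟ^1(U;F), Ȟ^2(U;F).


Ȟ^0 ≅ Z^4, Ȟ^1 ≅ Z, Ȟ^2 ≅ 0

nerve simplices:
  A1={{q},{v},{r,v},{t,v},{u,v},{r,t,v},{t,u,v}} A2={{p},{r},{s},{t},{v},{r,t},{r,u},{r,v},{t,u},{t,v},{u,v},{r,t,v},{t,u,v}} A3={{p},{u},{r,u},{t,u},{u,v},{t,u,v}}
  A12={{v},{r,v},{t,v},{u,v},{r,t,v},{t,u,v}} A13={{u,v},{t,u,v}} A23={{p},{r,u},{t,u},{u,v},{t,u,v}}
  A123={{u,v},{t,u,v}}
components per intersection:
  A1: {{q}} {{v},{r,v},{t,v},{u,v},{r,t,v},{t,u,v}}
  A2: {{p}} {{r},{t},{v},{r,t},{r,u},{r,v},{t,u},{t,v},{u,v},{r,t,v},{t,u,v}} {{s}}
  A3: {{p}} {{u},{r,u},{t,u},{u,v},{t,u,v}}
  A12: {{v},{r,v},{t,v},{u,v},{r,t,v},{t,u,v}}
  A13: {{u,v},{t,u,v}}
  A23: {{p}} {{r,u}} {{t,u},{u,v},{t,u,v}}
  A123: {{u,v},{t,u,v}}
C dims 7,5,1; δ0: rk 3, SNF 1^3; δ1: rk 1, SNF 1^1
degree 0: 7−3−0 = 4 → Ȟ^0 ≅ Z^4
degree 1: 5−1−3 = 1 → Ȟ^1 ≅ Z
degree 2: 1−0−1 = 0 → Ȟ^2 ≅ 0


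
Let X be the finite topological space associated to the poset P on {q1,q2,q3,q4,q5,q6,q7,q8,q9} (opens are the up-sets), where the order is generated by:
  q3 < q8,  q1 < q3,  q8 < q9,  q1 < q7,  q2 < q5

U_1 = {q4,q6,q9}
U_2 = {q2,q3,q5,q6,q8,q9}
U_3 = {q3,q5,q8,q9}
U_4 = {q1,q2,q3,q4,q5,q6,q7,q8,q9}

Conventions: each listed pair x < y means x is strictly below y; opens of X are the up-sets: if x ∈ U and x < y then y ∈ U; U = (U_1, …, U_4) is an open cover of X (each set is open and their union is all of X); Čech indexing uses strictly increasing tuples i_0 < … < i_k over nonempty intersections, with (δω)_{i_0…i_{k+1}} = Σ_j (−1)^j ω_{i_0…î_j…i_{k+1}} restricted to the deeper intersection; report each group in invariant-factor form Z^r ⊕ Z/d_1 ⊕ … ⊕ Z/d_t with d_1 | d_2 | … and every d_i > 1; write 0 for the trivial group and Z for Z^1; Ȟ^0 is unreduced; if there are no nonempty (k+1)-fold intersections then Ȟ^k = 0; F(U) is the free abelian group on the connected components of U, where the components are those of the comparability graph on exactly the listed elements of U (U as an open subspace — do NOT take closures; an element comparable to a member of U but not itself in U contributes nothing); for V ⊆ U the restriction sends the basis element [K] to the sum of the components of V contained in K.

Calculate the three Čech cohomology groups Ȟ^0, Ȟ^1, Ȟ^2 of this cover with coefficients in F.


intersection data:
  U12={q6,q9} U13={q9} U14={q4,q6,q9} U23={q3,q5,q8,q9} U24={q2,q3,q5,q6,q8,q9} U34={q3,q5,q8,q9}
  U123={q9} U124={q6,q9} U134={q9} U234={q3,q5,q8,q9}
  U1234={q9}
components per intersection:
  U1: {q4} {q6} {q9}
  U2: {q2,q5} {q3,q8,q9} {q6}
  U3: {q3,q8,q9} {q5}
  U4: {q1,q3,q7,q8,q9} {q2,q5} {q4} {q6}
  U12: {q6} {q9}
  U13: {q9}
  U14: {q4} {q6} {q9}
  U23: {q3,q8,q9} {q5}
  U24: {q2,q5} {q3,q8,q9} {q6}
  U34: {q3,q8,q9} {q5}
  U123: {q9}
  U124: {q6} {q9}
  U134: {q9}
  U234: {q3,q8,q9} {q5}
  U1234: {q9}
C dims 12,13,6,1; δ0: rk 8, SNF 1^8; δ1: rk 5, SNF 1^5; δ2: rk 1, SNF 1^1
Ȟ^0 = (12 − 8) − 0 = 4, so Ȟ^0 ≅ Z^4
Ȟ^1 = (13 − 5) − 8 = 0, so Ȟ^1 ≅ 0
Ȟ^2 = (6 − 1) − 5 = 0, so Ȟ^2 ≅ 0

Ȟ^0 ≅ Z^4; Ȟ^1 ≅ 0; Ȟ^2 ≅ 0


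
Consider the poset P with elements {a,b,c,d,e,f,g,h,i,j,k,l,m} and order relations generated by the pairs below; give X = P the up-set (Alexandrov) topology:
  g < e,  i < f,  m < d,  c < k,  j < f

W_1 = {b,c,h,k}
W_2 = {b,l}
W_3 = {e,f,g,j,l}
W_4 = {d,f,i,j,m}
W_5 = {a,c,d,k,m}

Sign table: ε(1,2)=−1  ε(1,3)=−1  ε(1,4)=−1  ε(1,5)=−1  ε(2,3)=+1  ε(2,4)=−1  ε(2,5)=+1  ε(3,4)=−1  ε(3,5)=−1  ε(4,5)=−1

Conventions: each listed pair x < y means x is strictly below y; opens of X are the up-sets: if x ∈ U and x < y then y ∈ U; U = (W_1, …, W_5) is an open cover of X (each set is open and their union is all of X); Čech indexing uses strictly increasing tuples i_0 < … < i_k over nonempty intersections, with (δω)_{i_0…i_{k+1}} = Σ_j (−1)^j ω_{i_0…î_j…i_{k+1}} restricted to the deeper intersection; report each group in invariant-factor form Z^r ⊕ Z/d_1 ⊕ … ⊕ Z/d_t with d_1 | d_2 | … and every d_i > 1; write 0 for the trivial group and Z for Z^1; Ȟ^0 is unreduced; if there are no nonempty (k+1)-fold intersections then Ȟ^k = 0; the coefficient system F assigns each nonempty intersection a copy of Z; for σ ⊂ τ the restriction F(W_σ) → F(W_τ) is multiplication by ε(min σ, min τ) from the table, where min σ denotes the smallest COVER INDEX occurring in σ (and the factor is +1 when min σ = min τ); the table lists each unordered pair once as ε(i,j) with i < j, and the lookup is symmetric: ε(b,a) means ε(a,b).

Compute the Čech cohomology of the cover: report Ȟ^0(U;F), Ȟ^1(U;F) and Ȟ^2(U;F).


Ȟ^0(U;F) ≅ Z,  Ȟ^1(U;F) ≅ Z,  Ȟ^2(U;F) ≅ 0

intersection data:
  W12={b} W15={c,k} W23={l} W34={f,j} W45={d,m}
C dims 5,5; δ0: rk 4, SNF 1^4
Ȟ^0 = (5 − 4) − 0 = 1, so Ȟ^0 ≅ Z
Ȟ^1 = (5 − 0) − 4 = 1, so Ȟ^1 ≅ Z
Ȟ^2 = (0 − 0) − 0 = 0, so Ȟ^2 ≅ 0


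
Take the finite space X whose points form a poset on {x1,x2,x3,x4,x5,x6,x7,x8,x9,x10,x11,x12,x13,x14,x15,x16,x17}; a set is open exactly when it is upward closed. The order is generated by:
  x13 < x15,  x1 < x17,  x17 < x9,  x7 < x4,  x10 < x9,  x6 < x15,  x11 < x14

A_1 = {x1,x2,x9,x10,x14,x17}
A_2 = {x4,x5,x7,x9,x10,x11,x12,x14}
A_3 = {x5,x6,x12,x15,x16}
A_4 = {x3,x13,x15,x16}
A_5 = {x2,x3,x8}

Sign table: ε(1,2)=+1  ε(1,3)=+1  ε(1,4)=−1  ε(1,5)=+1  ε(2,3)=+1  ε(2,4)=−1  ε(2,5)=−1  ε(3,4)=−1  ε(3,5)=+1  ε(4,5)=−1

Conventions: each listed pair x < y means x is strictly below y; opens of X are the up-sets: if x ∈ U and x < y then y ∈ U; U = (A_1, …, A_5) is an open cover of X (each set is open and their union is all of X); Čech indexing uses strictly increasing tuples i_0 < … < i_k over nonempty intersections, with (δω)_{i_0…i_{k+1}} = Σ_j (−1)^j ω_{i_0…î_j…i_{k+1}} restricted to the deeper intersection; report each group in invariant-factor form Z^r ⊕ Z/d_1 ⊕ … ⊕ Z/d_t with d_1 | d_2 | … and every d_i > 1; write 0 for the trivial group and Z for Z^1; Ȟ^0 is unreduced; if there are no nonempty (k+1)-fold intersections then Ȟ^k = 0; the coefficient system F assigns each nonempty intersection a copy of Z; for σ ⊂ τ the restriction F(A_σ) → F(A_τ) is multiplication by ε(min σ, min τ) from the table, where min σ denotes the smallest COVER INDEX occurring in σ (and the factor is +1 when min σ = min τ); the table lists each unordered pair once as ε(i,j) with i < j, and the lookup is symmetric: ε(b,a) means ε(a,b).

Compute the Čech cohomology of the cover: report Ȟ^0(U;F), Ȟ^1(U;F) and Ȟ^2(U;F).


Ȟ^0 ≅ Z,  Ȟ^1 ≅ Z,  Ȟ^2 ≅ 0

intersection data:
  A12={x9,x10,x14} A15={x2} A23={x5,x12} A34={x15,x16} A45={x3}
C dims 5,5; δ0: rk 4, SNF 1^4
Ȟ^0 = (5 − 4) − 0 = 1, so Ȟ^0 ≅ Z
Ȟ^1 = (5 − 0) − 4 = 1, so Ȟ^1 ≅ Z
Ȟ^2 = (0 − 0) − 0 = 0, so Ȟ^2 ≅ 0


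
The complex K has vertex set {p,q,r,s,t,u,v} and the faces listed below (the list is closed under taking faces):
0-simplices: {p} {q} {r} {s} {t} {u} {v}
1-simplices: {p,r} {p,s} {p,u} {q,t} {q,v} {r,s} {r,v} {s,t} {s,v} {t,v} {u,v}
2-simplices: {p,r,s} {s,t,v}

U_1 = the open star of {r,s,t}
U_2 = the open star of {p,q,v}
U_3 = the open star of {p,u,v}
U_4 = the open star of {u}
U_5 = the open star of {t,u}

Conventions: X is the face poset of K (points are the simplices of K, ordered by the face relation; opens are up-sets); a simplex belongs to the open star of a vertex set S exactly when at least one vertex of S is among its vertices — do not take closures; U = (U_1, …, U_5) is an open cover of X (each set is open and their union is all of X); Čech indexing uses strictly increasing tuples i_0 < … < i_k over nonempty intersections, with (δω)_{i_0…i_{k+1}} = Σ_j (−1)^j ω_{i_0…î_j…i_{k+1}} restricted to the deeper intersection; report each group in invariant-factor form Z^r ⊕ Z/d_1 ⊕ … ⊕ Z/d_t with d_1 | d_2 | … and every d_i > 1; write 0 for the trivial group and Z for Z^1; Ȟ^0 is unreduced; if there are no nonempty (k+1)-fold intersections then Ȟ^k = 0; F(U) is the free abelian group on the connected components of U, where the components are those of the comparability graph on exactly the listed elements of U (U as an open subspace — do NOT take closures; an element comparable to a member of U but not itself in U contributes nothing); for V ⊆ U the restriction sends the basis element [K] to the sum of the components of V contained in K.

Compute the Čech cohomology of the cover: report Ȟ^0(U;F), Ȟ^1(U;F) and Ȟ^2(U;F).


Ȟ^0 ≅ Z; Ȟ^1 ≅ Z^3; Ȟ^2 ≅ 0

nerve simplices:
  U1={{r},{s},{t},{p,r},{p,s},{q,t},{r,s},{r,v},{s,t},{s,v},{t,v},{p,r,s},{s,t,v}} U2={{p},{q},{v},{p,r},{p,s},{p,u},{q,t},{q,v},{r,v},{s,v},{t,v},{u,v},{p,r,s},{s,t,v}} U3={{p},{u},{v},{p,r},{p,s},{p,u},{q,v},{r,v},{s,v},{t,v},{u,v},{p,r,s},{s,t,v}} U4={{u},{p,u},{u,v}} U5={{t},{u},{p,u},{q,t},{s,t},{t,v},{u,v},{s,t,v}}
  U12={{p,r},{p,s},{q,t},{r,v},{s,v},{t,v},{p,r,s},{s,t,v}} U13={{p,r},{p,s},{r,v},{s,v},{t,v},{p,r,s},{s,t,v}} U15={{t},{q,t},{s,t},{t,v},{s,t,v}} U23={{p},{v},{p,r},{p,s},{p,u},{q,v},{r,v},{s,v},{t,v},{u,v},{p,r,s},{s,t,v}} U24={{p,u},{u,v}} U25={{p,u},{q,t},{t,v},{u,v},{s,t,v}} U34={{u},{p,u},{u,v}} U35={{u},{p,u},{t,v},{u,v},{s,t,v}} U45={{u},{p,u},{u,v}}
  U123={{p,r},{p,s},{r,v},{s,v},{t,v},{p,r,s},{s,t,v}} U125={{q,t},{t,v},{s,t,v}} U135={{t,v},{s,t,v}} U234={{p,u},{u,v}} U235={{p,u},{t,v},{u,v},{s,t,v}} U245={{p,u},{u,v}} U345={{u},{p,u},{u,v}}
  U1235={{t,v},{s,t,v}} U2345={{p,u},{u,v}}
components per intersection:
  U1: {{r},{s},{t},{p,r},{p,s},{q,t},{r,s},{r,v},{s,t},{s,v},{t,v},{p,r,s},{s,t,v}}
  U2: {{p},{p,r},{p,s},{p,u},{p,r,s}} {{q},{v},{q,t},{q,v},{r,v},{s,v},{t,v},{u,v},{s,t,v}}
  U3: {{p},{u},{v},{p,r},{p,s},{p,u},{q,v},{r,v},{s,v},{t,v},{u,v},{p,r,s},{s,t,v}}
  U4: {{u},{p,u},{u,v}}
  U5: {{t},{q,t},{s,t},{t,v},{s,t,v}} {{u},{p,u},{u,v}}
  U12: {{p,r},{p,s},{p,r,s}} {{q,t}} {{r,v}} {{s,v},{t,v},{s,t,v}}
  U13: {{p,r},{p,s},{p,r,s}} {{r,v}} {{s,v},{t,v},{s,t,v}}
  U15: {{t},{q,t},{s,t},{t,v},{s,t,v}}
  U23: {{p},{p,r},{p,s},{p,u},{p,r,s}} {{v},{q,v},{r,v},{s,v},{t,v},{u,v},{s,t,v}}
  U24: {{p,u}} {{u,v}}
  U25: {{p,u}} {{q,t}} {{t,v},{s,t,v}} {{u,v}}
  U34: {{u},{p,u},{u,v}}
  U35: {{u},{p,u},{u,v}} {{t,v},{s,t,v}}
  U45: {{u},{p,u},{u,v}}
  U123: {{p,r},{p,s},{p,r,s}} {{r,v}} {{s,v},{t,v},{s,t,v}}
  U125: {{q,t}} {{t,v},{s,t,v}}
  U135: {{t,v},{s,t,v}}
  U234: {{p,u}} {{u,v}}
  U235: {{p,u}} {{t,v},{s,t,v}} {{u,v}}
  U245: {{p,u}} {{u,v}}
  U345: {{u},{p,u},{u,v}}
  U1235: {{t,v},{s,t,v}}
  U2345: {{p,u}} {{u,v}}
C dims 7,20,14,3; δ0: rk 6, SNF 1^6; δ1: rk 11, SNF 1^11; δ2: rk 3, SNF 1^3
degree 0: 7−6−0 = 1 → Ȟ^0 ≅ Z
degree 1: 20−11−6 = 3 → Ȟ^1 ≅ Z^3
degree 2: 14−3−11 = 0 → Ȟ^2 ≅ 0


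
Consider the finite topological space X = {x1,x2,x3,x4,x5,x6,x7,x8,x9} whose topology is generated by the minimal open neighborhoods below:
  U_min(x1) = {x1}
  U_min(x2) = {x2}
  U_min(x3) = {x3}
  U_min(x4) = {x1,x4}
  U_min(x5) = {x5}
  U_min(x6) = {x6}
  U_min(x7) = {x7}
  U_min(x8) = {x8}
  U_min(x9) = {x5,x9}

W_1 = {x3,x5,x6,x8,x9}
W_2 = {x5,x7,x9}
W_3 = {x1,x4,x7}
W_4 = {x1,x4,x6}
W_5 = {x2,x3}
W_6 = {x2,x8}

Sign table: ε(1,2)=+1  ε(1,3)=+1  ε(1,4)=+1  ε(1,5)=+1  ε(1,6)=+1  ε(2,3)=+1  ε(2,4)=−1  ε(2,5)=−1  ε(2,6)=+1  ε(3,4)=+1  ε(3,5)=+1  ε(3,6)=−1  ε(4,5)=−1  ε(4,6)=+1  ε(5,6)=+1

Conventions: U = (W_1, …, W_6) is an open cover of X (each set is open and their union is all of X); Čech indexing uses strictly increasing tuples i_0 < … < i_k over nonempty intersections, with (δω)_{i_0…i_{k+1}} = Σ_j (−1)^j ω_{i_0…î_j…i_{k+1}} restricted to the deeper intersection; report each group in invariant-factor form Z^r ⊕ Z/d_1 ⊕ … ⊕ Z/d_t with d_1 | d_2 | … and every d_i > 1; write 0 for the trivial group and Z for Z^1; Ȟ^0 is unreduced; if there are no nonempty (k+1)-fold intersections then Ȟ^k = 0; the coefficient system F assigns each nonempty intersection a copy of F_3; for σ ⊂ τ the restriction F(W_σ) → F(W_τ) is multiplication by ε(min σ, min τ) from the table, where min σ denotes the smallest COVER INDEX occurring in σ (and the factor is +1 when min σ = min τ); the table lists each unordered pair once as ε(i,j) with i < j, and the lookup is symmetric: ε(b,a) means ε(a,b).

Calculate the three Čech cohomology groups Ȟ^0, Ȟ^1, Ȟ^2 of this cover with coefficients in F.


nonempty intersections:
  W12={x5,x9} W14={x6} W15={x3} W16={x8} W23={x7} W34={x1,x4} W56={x2}
C dims 6,7; δ0: rk_F3 5
Ȟ^0: (6−5)−0=1 ⇒ Z/3
Ȟ^1: (7−0)−5=2 ⇒ Z/3 ⊕ Z/3
Ȟ^2: (0−0)−0=0 ⇒ 0

Ȟ^0(U;F) ≅ Z/3, Ȟ^1(U;F) ≅ Z/3 ⊕ Z/3 and Ȟ^2(U;F) ≅ 0


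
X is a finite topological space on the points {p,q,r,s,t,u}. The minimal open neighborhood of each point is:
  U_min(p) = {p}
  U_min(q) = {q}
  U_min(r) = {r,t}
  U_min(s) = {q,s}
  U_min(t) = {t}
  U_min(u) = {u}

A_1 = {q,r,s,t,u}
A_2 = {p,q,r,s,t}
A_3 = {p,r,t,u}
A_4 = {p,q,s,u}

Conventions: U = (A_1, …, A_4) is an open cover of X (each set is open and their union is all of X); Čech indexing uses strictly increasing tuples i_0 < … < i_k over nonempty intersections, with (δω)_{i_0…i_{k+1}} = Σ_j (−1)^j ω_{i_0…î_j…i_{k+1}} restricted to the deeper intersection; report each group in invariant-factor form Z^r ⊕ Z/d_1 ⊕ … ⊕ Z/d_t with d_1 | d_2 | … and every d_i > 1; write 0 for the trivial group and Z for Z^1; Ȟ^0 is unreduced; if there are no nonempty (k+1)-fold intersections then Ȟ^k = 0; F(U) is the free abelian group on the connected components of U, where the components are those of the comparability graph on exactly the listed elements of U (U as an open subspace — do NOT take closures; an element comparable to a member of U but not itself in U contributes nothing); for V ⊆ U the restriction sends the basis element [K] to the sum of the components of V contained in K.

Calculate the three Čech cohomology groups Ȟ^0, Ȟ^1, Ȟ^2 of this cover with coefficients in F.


nonempty intersections:
  A12={q,r,s,t} A13={r,t,u} A14={q,s,u} A23={p,r,t} A24={p,q,s} A34={p,u}
  A123={r,t} A124={q,s} A134={u} A234={p}
components per intersection:
  A1: {q,s} {r,t} {u}
  A2: {p} {q,s} {r,t}
  A3: {p} {r,t} {u}
  A4: {p} {q,s} {u}
  A12: {q,s} {r,t}
  A13: {r,t} {u}
  A14: {q,s} {u}
  A23: {p} {r,t}
  A24: {p} {q,s}
  A34: {p} {u}
  A123: {r,t}
  A124: {q,s}
  A134: {u}
  A234: {p}
C dims 12,12,4; δ0: rk 8, SNF 1^8; δ1: rk 4, SNF 1^4
Ȟ^0: (12−8)−0=4 ⇒ Z^4
Ȟ^1: (12−4)−8=0 ⇒ 0
Ȟ^2: (4−0)−4=0 ⇒ 0

Ȟ^0(U;F) ≅ Z^4,  Ȟ^1(U;F) ≅ 0,  Ȟ^2(U;F) ≅ 0


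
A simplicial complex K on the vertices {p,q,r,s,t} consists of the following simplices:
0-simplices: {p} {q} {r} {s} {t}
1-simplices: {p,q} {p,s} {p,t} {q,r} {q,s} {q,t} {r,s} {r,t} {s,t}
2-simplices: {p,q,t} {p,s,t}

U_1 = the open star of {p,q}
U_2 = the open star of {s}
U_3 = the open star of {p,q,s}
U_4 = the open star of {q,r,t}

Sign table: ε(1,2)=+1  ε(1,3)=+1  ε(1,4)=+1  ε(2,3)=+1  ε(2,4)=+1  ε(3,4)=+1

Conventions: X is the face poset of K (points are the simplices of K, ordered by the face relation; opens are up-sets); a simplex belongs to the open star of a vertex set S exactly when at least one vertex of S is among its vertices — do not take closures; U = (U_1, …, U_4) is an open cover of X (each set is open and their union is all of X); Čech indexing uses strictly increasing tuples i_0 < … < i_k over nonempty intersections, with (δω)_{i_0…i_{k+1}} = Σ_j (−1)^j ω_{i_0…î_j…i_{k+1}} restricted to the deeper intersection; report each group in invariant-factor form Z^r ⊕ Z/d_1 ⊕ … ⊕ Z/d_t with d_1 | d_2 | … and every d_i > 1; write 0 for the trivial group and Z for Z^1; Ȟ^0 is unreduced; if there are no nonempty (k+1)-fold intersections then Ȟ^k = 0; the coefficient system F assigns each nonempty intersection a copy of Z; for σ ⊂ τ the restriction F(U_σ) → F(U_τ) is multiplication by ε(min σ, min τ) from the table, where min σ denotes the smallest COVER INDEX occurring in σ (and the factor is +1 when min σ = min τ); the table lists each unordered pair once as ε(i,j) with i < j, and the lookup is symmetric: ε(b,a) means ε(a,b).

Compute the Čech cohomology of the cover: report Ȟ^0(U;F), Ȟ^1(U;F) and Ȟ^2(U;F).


Ȟ^0 ≅ Z,  Ȟ^1 ≅ 0,  Ȟ^2 ≅ 0

nonempty intersections:
  U1={{p},{q},{p,q},{p,s},{p,t},{q,r},{q,s},{q,t},{p,q,t},{p,s,t}} U2={{s},{p,s},{q,s},{r,s},{s,t},{p,s,t}} U3={{p},{q},{s},{p,q},{p,s},{p,t},{q,r},{q,s},{q,t},{r,s},{s,t},{p,q,t},{p,s,t}} U4={{q},{r},{t},{p,q},{p,t},{q,r},{q,s},{q,t},{r,s},{r,t},{s,t},{p,q,t},{p,s,t}}
  U12={{p,s},{q,s},{p,s,t}} U13={{p},{q},{p,q},{p,s},{p,t},{q,r},{q,s},{q,t},{p,q,t},{p,s,t}} U14={{q},{p,q},{p,t},{q,r},{q,s},{q,t},{p,q,t},{p,s,t}} U23={{s},{p,s},{q,s},{r,s},{s,t},{p,s,t}} U24={{q,s},{r,s},{s,t},{p,s,t}} U34={{q},{p,q},{p,t},{q,r},{q,s},{q,t},{r,s},{s,t},{p,q,t},{p,s,t}}
  U123={{p,s},{q,s},{p,s,t}} U124={{q,s},{p,s,t}} U134={{q},{p,q},{p,t},{q,r},{q,s},{q,t},{p,q,t},{p,s,t}} U234={{q,s},{r,s},{s,t},{p,s,t}}
  U1234={{q,s},{p,s,t}}
C dims 4,6,4,1; δ0: rk 3, SNF 1^3; δ1: rk 3, SNF 1^3; δ2: rk 1, SNF 1^1
Ȟ^0: (4−3)−0=1 ⇒ Z
Ȟ^1: (6−3)−3=0 ⇒ 0
Ȟ^2: (4−1)−3=0 ⇒ 0
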